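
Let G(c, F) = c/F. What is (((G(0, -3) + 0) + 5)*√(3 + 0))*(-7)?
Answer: -35*√3 ≈ -60.622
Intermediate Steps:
(((G(0, -3) + 0) + 5)*√(3 + 0))*(-7) = (((0/(-3) + 0) + 5)*√(3 + 0))*(-7) = (((0*(-⅓) + 0) + 5)*√3)*(-7) = (((0 + 0) + 5)*√3)*(-7) = ((0 + 5)*√3)*(-7) = (5*√3)*(-7) = -35*√3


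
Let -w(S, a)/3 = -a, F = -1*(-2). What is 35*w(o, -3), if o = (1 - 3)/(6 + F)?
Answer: -315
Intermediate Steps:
F = 2
o = -¼ (o = (1 - 3)/(6 + 2) = -2/8 = -2*⅛ = -¼ ≈ -0.25000)
w(S, a) = 3*a (w(S, a) = -(-3)*a = 3*a)
35*w(o, -3) = 35*(3*(-3)) = 35*(-9) = -315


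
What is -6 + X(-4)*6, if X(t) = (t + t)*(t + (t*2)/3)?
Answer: 314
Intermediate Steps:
X(t) = 10*t²/3 (X(t) = (2*t)*(t + (2*t)*(⅓)) = (2*t)*(t + 2*t/3) = (2*t)*(5*t/3) = 10*t²/3)
-6 + X(-4)*6 = -6 + ((10/3)*(-4)²)*6 = -6 + ((10/3)*16)*6 = -6 + (160/3)*6 = -6 + 320 = 314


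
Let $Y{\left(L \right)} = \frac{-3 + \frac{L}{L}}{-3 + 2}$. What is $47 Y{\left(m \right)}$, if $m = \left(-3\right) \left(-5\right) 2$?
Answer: $94$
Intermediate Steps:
$m = 30$ ($m = 15 \cdot 2 = 30$)
$Y{\left(L \right)} = 2$ ($Y{\left(L \right)} = \frac{-3 + 1}{-1} = \left(-2\right) \left(-1\right) = 2$)
$47 Y{\left(m \right)} = 47 \cdot 2 = 94$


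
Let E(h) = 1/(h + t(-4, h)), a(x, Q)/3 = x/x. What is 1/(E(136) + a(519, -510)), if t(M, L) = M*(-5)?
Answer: 156/469 ≈ 0.33262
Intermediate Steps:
t(M, L) = -5*M
a(x, Q) = 3 (a(x, Q) = 3*(x/x) = 3*1 = 3)
E(h) = 1/(20 + h) (E(h) = 1/(h - 5*(-4)) = 1/(h + 20) = 1/(20 + h))
1/(E(136) + a(519, -510)) = 1/(1/(20 + 136) + 3) = 1/(1/156 + 3) = 1/(469/156) = 156/469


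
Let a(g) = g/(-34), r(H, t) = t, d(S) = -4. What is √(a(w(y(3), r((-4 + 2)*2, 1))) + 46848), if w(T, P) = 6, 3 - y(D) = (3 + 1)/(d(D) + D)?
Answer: √13539021/17 ≈ 216.44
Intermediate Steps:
y(D) = 3 - 4/(-4 + D) (y(D) = 3 - (3 + 1)/(-4 + D) = 3 - 4/(-4 + D))
a(g) = -g/34 (a(g) = g*(-1/34) = -g/34)
√(a(w(y(3), r((-4 + 2)*2, 1))) + 46848) = √(-1/34*6 + 46848) = √(-3/17 + 46848) = √(796413/17) = √13539021/17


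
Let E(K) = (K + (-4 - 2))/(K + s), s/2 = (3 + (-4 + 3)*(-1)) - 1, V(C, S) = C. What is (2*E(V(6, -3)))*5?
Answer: 0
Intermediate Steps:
s = 6 (s = 2*((3 + (-4 + 3)*(-1)) - 1) = 2*((3 - 1*(-1)) - 1) = 2*((3 + 1) - 1) = 2*(4 - 1) = 2*3 = 6)
E(K) = (-6 + K)/(6 + K) (E(K) = (K + (-4 - 2))/(K + 6) = (K - 6)/(6 + K) = (-6 + K)/(6 + K))
(2*E(V(6, -3)))*5 = (2*((-6 + 6)/(6 + 6)))*5 = (2*(0/12))*5 = (2*((1/12)*0))*5 = (2*0)*5 = 0*5 = 0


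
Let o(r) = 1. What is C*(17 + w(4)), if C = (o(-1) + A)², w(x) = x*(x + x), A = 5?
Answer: 1764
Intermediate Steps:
w(x) = 2*x² (w(x) = x*(2*x) = 2*x²)
C = 36 (C = (1 + 5)² = 6² = 36)
C*(17 + w(4)) = 36*(17 + 2*4²) = 36*(17 + 2*16) = 36*(17 + 32) = 36*49 = 1764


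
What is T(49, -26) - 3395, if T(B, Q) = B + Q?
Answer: -3372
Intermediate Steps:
T(49, -26) - 3395 = (49 - 26) - 3395 = 23 - 3395 = -3372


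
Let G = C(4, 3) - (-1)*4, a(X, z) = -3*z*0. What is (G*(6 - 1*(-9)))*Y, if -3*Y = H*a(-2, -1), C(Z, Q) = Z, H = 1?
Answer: 0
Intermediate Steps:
a(X, z) = 0
G = 8 (G = 4 - (-1)*4 = 4 - 1*(-4) = 4 + 4 = 8)
Y = 0 (Y = -0/3 = -⅓*0 = 0)
(G*(6 - 1*(-9)))*Y = (8*(6 - 1*(-9)))*0 = (8*(6 + 9))*0 = (8*15)*0 = 120*0 = 0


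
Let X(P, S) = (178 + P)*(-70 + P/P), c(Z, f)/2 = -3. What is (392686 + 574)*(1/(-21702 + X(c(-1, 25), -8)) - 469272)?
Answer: -619520608898366/3357 ≈ -1.8455e+11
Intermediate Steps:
c(Z, f) = -6 (c(Z, f) = 2*(-3) = -6)
X(P, S) = -12282 - 69*P (X(P, S) = (178 + P)*(-70 + 1) = (178 + P)*(-69) = -12282 - 69*P)
(392686 + 574)*(1/(-21702 + X(c(-1, 25), -8)) - 469272) = (392686 + 574)*(1/(-21702 + (-12282 - 69*(-6))) - 469272) = 393260*(1/(-21702 + (-12282 + 414)) - 469272) = 393260*(1/(-21702 - 11868) - 469272) = 393260*(1/(-33570) - 469272) = 393260*(-1/33570 - 469272) = 393260*(-15753461041/33570) = -619520608898366/3357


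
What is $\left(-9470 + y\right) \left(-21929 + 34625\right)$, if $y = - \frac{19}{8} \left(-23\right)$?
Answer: $-119537601$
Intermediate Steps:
$y = \frac{437}{8}$ ($y = \left(-19\right) \frac{1}{8} \left(-23\right) = \left(- \frac{19}{8}\right) \left(-23\right) = \frac{437}{8} \approx 54.625$)
$\left(-9470 + y\right) \left(-21929 + 34625\right) = \left(-9470 + \frac{437}{8}\right) \left(-21929 + 34625\right) = \left(- \frac{75323}{8}\right) 12696 = -119537601$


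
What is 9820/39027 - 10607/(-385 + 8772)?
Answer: -331599049/327319449 ≈ -1.0131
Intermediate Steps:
9820/39027 - 10607/(-385 + 8772) = 9820*(1/39027) - 10607/8387 = 9820/39027 - 10607*1/8387 = 9820/39027 - 10607/8387 = -331599049/327319449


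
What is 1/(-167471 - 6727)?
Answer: -1/174198 ≈ -5.7406e-6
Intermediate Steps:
1/(-167471 - 6727) = 1/(-174198) = -1/174198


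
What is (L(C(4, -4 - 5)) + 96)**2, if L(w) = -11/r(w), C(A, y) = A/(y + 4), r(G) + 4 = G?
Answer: 5564881/576 ≈ 9661.3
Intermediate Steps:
r(G) = -4 + G
C(A, y) = A/(4 + y)
L(w) = -11/(-4 + w)
(L(C(4, -4 - 5)) + 96)**2 = (-11/(-4 + 4/(4 + (-4 - 5))) + 96)**2 = (-11/(-4 + 4/(4 - 9)) + 96)**2 = (-11/(-4 + 4/(-5)) + 96)**2 = (-11/(-4 + 4*(-1/5)) + 96)**2 = (-11/(-4 - 4/5) + 96)**2 = (-11/(-24/5) + 96)**2 = (-11*(-5/24) + 96)**2 = (55/24 + 96)**2 = (2359/24)**2 = 5564881/576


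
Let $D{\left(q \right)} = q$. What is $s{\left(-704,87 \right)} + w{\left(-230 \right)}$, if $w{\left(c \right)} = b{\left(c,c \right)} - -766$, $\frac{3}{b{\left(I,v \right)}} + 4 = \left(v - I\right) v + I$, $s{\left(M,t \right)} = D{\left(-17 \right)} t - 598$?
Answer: $- \frac{102259}{78} \approx -1311.0$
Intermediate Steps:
$s{\left(M,t \right)} = -598 - 17 t$ ($s{\left(M,t \right)} = - 17 t - 598 = -598 - 17 t$)
$b{\left(I,v \right)} = \frac{3}{-4 + I + v \left(v - I\right)}$ ($b{\left(I,v \right)} = \frac{3}{-4 + \left(\left(v - I\right) v + I\right)} = \frac{3}{-4 + \left(v \left(v - I\right) + I\right)} = \frac{3}{-4 + \left(I + v \left(v - I\right)\right)} = \frac{3}{-4 + I + v \left(v - I\right)}$)
$w{\left(c \right)} = 766 + \frac{3}{-4 + c}$ ($w{\left(c \right)} = \frac{3}{-4 + c + c^{2} - c c} - -766 = \frac{3}{-4 + c + c^{2} - c^{2}} + 766 = \frac{3}{-4 + c} + 766 = 766 + \frac{3}{-4 + c}$)
$s{\left(-704,87 \right)} + w{\left(-230 \right)} = \left(-598 - 1479\right) + \frac{-3061 + 766 \left(-230\right)}{-4 - 230} = \left(-598 - 1479\right) + \frac{-3061 - 176180}{-234} = -2077 - - \frac{59747}{78} = -2077 + \frac{59747}{78} = - \frac{102259}{78}$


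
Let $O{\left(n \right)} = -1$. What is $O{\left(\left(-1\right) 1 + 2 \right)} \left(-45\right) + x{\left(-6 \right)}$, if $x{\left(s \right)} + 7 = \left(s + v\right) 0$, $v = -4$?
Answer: $38$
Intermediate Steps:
$x{\left(s \right)} = -7$ ($x{\left(s \right)} = -7 + \left(s - 4\right) 0 = -7 + \left(-4 + s\right) 0 = -7 + 0 = -7$)
$O{\left(\left(-1\right) 1 + 2 \right)} \left(-45\right) + x{\left(-6 \right)} = \left(-1\right) \left(-45\right) - 7 = 45 - 7 = 38$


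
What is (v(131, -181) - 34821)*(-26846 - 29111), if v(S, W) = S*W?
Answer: 3275275124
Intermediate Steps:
(v(131, -181) - 34821)*(-26846 - 29111) = (131*(-181) - 34821)*(-26846 - 29111) = (-23711 - 34821)*(-55957) = -58532*(-55957) = 3275275124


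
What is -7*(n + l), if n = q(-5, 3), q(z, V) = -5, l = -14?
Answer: 133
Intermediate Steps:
n = -5
-7*(n + l) = -7*(-5 - 14) = -7*(-19) = 133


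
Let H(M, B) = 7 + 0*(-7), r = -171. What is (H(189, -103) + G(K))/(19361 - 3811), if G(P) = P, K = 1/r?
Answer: 598/1329525 ≈ 0.00044978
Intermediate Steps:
K = -1/171 (K = 1/(-171) = -1/171 ≈ -0.0058480)
H(M, B) = 7 (H(M, B) = 7 + 0 = 7)
(H(189, -103) + G(K))/(19361 - 3811) = (7 - 1/171)/(19361 - 3811) = (1196/171)/15550 = (1196/171)*(1/15550) = 598/1329525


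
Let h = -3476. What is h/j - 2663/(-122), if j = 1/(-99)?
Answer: 41985791/122 ≈ 3.4415e+5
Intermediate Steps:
j = -1/99 ≈ -0.010101
h/j - 2663/(-122) = -3476/(-1/99) - 2663/(-122) = -3476*(-99) - 2663*(-1/122) = 344124 + 2663/122 = 41985791/122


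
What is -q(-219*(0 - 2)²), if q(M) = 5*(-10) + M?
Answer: 926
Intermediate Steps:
q(M) = -50 + M
-q(-219*(0 - 2)²) = -(-50 - 219*(0 - 2)²) = -(-50 - 219*(-2)²) = -(-50 - 219*4) = -(-50 - 876) = -1*(-926) = 926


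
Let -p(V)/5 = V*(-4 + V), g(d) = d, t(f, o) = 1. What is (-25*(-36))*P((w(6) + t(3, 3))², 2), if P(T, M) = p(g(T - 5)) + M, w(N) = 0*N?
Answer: -142200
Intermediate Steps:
p(V) = -5*V*(-4 + V)
w(N) = 0
P(T, M) = M + 5*(-5 + T)*(9 - T) (P(T, M) = 5*(T - 5)*(4 - (T - 5)) + M = 5*(-5 + T)*(4 - (-5 + T)) + M = 5*(-5 + T)*(4 + (5 - T)) + M = 5*(-5 + T)*(9 - T) + M = M + 5*(-5 + T)*(9 - T))
(-25*(-36))*P((w(6) + t(3, 3))², 2) = (-25*(-36))*(2 - 5*(-9 + (0 + 1)²)*(-5 + (0 + 1)²)) = 900*(2 - 5*(-9 + 1²)*(-5 + 1²)) = 900*(2 - 5*(-9 + 1)*(-5 + 1)) = 900*(2 - 5*(-8)*(-4)) = 900*(2 - 160) = 900*(-158) = -142200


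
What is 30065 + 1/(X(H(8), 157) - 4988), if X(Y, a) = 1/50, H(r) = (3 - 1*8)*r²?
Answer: 7498180885/249399 ≈ 30065.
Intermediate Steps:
H(r) = -5*r² (H(r) = (3 - 8)*r² = -5*r²)
X(Y, a) = 1/50
30065 + 1/(X(H(8), 157) - 4988) = 30065 + 1/(1/50 - 4988) = 30065 + 1/(-249399/50) = 30065 - 50/249399 = 7498180885/249399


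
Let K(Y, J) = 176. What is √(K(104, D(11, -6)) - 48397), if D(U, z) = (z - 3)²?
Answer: I*√48221 ≈ 219.59*I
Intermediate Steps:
D(U, z) = (-3 + z)²
√(K(104, D(11, -6)) - 48397) = √(176 - 48397) = √(-48221) = I*√48221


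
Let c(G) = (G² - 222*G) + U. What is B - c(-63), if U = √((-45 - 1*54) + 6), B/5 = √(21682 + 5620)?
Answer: -17955 + 5*√27302 - I*√93 ≈ -17129.0 - 9.6436*I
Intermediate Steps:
B = 5*√27302 (B = 5*√(21682 + 5620) = 5*√27302 ≈ 826.17)
U = I*√93 (U = √((-45 - 54) + 6) = √(-99 + 6) = √(-93) = I*√93 ≈ 9.6436*I)
c(G) = G² - 222*G + I*√93 (c(G) = (G² - 222*G) + I*√93 = G² - 222*G + I*√93)
B - c(-63) = 5*√27302 - ((-63)² - 222*(-63) + I*√93) = 5*√27302 - (3969 + 13986 + I*√93) = 5*√27302 - (17955 + I*√93) = 5*√27302 + (-17955 - I*√93) = -17955 + 5*√27302 - I*√93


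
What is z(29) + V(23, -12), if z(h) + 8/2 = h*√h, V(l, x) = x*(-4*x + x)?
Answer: -436 + 29*√29 ≈ -279.83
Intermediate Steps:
V(l, x) = -3*x² (V(l, x) = x*(-3*x) = -3*x²)
z(h) = -4 + h^(3/2) (z(h) = -4 + h*√h = -4 + h^(3/2))
z(29) + V(23, -12) = (-4 + 29^(3/2)) - 3*(-12)² = (-4 + 29*√29) - 3*144 = (-4 + 29*√29) - 432 = -436 + 29*√29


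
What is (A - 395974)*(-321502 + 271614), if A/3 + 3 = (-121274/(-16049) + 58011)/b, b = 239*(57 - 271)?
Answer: 8107855931573663024/410421077 ≈ 1.9755e+10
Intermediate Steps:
b = -51146 (b = 239*(-214) = -51146)
A = -10180998825/820842154 (A = -9 + 3*((-121274/(-16049) + 58011)/(-51146)) = -9 + 3*((-121274*(-1/16049) + 58011)*(-1/51146)) = -9 + 3*((121274/16049 + 58011)*(-1/51146)) = -9 + 3*((931139813/16049)*(-1/51146)) = -9 + 3*(-931139813/820842154) = -9 - 2793419439/820842154 = -10180998825/820842154 ≈ -12.403)
(A - 395974)*(-321502 + 271614) = (-10180998825/820842154 - 395974)*(-321502 + 271614) = -325042332086821/820842154*(-49888) = 8107855931573663024/410421077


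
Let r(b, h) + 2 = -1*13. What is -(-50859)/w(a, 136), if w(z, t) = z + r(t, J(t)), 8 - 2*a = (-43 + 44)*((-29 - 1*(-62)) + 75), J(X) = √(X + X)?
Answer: -50859/65 ≈ -782.45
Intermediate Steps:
J(X) = √2*√X (J(X) = √(2*X) = √2*√X)
a = -50 (a = 4 - (-43 + 44)*((-29 - 1*(-62)) + 75)/2 = 4 - ((-29 + 62) + 75)/2 = 4 - (33 + 75)/2 = 4 - 108/2 = 4 - ½*108 = 4 - 54 = -50)
r(b, h) = -15 (r(b, h) = -2 - 1*13 = -2 - 13 = -15)
w(z, t) = -15 + z (w(z, t) = z - 15 = -15 + z)
-(-50859)/w(a, 136) = -(-50859)/(-15 - 50) = -(-50859)/(-65) = -(-50859)*(-1)/65 = -1*50859/65 = -50859/65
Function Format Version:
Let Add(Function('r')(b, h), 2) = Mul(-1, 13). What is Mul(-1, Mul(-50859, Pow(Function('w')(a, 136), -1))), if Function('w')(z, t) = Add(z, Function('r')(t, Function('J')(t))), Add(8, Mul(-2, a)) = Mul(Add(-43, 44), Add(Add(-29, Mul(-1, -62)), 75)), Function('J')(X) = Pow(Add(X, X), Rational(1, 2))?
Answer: Rational(-50859, 65) ≈ -782.45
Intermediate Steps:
Function('J')(X) = Mul(Pow(2, Rational(1, 2)), Pow(X, Rational(1, 2))) (Function('J')(X) = Pow(Mul(2, X), Rational(1, 2)) = Mul(Pow(2, Rational(1, 2)), Pow(X, Rational(1, 2))))
a = -50 (a = Add(4, Mul(Rational(-1, 2), Mul(Add(-43, 44), Add(Add(-29, Mul(-1, -62)), 75)))) = Add(4, Mul(Rational(-1, 2), Mul(1, Add(Add(-29, 62), 75)))) = Add(4, Mul(Rational(-1, 2), Mul(1, Add(33, 75)))) = Add(4, Mul(Rational(-1, 2), Mul(1, 108))) = Add(4, Mul(Rational(-1, 2), 108)) = Add(4, -54) = -50)
Function('r')(b, h) = -15 (Function('r')(b, h) = Add(-2, Mul(-1, 13)) = Add(-2, -13) = -15)
Function('w')(z, t) = Add(-15, z) (Function('w')(z, t) = Add(z, -15) = Add(-15, z))
Mul(-1, Mul(-50859, Pow(Function('w')(a, 136), -1))) = Mul(-1, Mul(-50859, Pow(Add(-15, -50), -1))) = Mul(-1, Mul(-50859, Pow(-65, -1))) = Mul(-1, Mul(-50859, Rational(-1, 65))) = Mul(-1, Rational(50859, 65)) = Rational(-50859, 65)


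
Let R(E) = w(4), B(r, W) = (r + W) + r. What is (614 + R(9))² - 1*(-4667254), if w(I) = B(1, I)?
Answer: 5051654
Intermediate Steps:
B(r, W) = W + 2*r (B(r, W) = (W + r) + r = W + 2*r)
w(I) = 2 + I (w(I) = I + 2*1 = I + 2 = 2 + I)
R(E) = 6 (R(E) = 2 + 4 = 6)
(614 + R(9))² - 1*(-4667254) = (614 + 6)² - 1*(-4667254) = 620² + 4667254 = 384400 + 4667254 = 5051654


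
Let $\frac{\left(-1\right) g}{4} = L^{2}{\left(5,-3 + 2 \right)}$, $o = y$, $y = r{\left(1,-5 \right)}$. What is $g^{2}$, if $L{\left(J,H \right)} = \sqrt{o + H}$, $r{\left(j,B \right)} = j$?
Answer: $0$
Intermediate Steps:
$y = 1$
$o = 1$
$L{\left(J,H \right)} = \sqrt{1 + H}$
$g = 0$ ($g = - 4 \left(\sqrt{1 + \left(-3 + 2\right)}\right)^{2} = - 4 \left(\sqrt{1 - 1}\right)^{2} = - 4 \left(\sqrt{0}\right)^{2} = - 4 \cdot 0^{2} = \left(-4\right) 0 = 0$)
$g^{2} = 0^{2} = 0$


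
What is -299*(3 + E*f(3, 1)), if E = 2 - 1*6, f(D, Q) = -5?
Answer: -6877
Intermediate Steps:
E = -4 (E = 2 - 6 = -4)
-299*(3 + E*f(3, 1)) = -299*(3 - 4*(-5)) = -299*(3 + 20) = -299*23 = -6877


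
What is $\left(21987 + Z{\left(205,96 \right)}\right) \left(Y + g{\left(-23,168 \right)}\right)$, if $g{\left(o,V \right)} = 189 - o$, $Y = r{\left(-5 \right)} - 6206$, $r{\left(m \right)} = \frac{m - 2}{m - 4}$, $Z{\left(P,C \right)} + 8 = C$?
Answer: $- \frac{1190703425}{9} \approx -1.323 \cdot 10^{8}$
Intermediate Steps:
$Z{\left(P,C \right)} = -8 + C$
$r{\left(m \right)} = \frac{-2 + m}{-4 + m}$
$Y = - \frac{55847}{9}$ ($Y = \frac{-2 - 5}{-4 - 5} - 6206 = \frac{1}{-9} \left(-7\right) - 6206 = \left(- \frac{1}{9}\right) \left(-7\right) - 6206 = \frac{7}{9} - 6206 = - \frac{55847}{9} \approx -6205.2$)
$\left(21987 + Z{\left(205,96 \right)}\right) \left(Y + g{\left(-23,168 \right)}\right) = \left(21987 + \left(-8 + 96\right)\right) \left(- \frac{55847}{9} + \left(189 - -23\right)\right) = \left(21987 + 88\right) \left(- \frac{55847}{9} + \left(189 + 23\right)\right) = 22075 \left(- \frac{55847}{9} + 212\right) = 22075 \left(- \frac{53939}{9}\right) = - \frac{1190703425}{9}$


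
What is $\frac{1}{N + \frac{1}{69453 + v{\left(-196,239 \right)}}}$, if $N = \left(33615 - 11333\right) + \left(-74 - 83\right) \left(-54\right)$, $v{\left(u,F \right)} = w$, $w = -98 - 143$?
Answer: $\frac{69212}{2128961121} \approx 3.251 \cdot 10^{-5}$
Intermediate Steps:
$w = -241$ ($w = -98 - 143 = -241$)
$v{\left(u,F \right)} = -241$
$N = 30760$ ($N = 22282 - -8478 = 22282 + 8478 = 30760$)
$\frac{1}{N + \frac{1}{69453 + v{\left(-196,239 \right)}}} = \frac{1}{30760 + \frac{1}{69453 - 241}} = \frac{1}{30760 + \frac{1}{69212}} = \frac{1}{\frac{2128961121}{69212}} = \frac{69212}{2128961121}$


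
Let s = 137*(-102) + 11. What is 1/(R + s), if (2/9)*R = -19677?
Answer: -2/205019 ≈ -9.7552e-6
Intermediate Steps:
s = -13963 (s = -13974 + 11 = -13963)
R = -177093/2 (R = (9/2)*(-19677) = -177093/2 ≈ -88547.)
1/(R + s) = 1/(-177093/2 - 13963) = 1/(-205019/2) = -2/205019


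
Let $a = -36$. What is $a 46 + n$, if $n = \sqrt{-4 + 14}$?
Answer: $-1656 + \sqrt{10} \approx -1652.8$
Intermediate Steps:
$n = \sqrt{10} \approx 3.1623$
$a 46 + n = \left(-36\right) 46 + \sqrt{10} = -1656 + \sqrt{10}$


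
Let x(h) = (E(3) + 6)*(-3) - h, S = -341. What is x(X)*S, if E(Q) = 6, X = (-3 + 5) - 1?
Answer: 12617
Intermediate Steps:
X = 1 (X = 2 - 1 = 1)
x(h) = -36 - h (x(h) = (6 + 6)*(-3) - h = 12*(-3) - h = -36 - h)
x(X)*S = (-36 - 1*1)*(-341) = (-36 - 1)*(-341) = -37*(-341) = 12617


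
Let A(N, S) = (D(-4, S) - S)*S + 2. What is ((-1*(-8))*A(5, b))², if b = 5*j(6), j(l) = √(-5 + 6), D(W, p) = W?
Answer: 118336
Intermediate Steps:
j(l) = 1 (j(l) = √1 = 1)
b = 5 (b = 5*1 = 5)
A(N, S) = 2 + S*(-4 - S) (A(N, S) = (-4 - S)*S + 2 = S*(-4 - S) + 2 = 2 + S*(-4 - S))
((-1*(-8))*A(5, b))² = ((-1*(-8))*(2 - 1*5² - 4*5))² = (8*(2 - 1*25 - 20))² = (8*(2 - 25 - 20))² = (8*(-43))² = (-344)² = 118336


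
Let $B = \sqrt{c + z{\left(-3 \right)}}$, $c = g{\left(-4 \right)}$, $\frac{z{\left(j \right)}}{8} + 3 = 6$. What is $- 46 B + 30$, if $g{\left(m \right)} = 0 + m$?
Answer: $30 - 92 \sqrt{5} \approx -175.72$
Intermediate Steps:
$g{\left(m \right)} = m$
$z{\left(j \right)} = 24$ ($z{\left(j \right)} = -24 + 8 \cdot 6 = -24 + 48 = 24$)
$c = -4$
$B = 2 \sqrt{5}$ ($B = \sqrt{-4 + 24} = \sqrt{20} = 2 \sqrt{5} \approx 4.4721$)
$- 46 B + 30 = - 46 \cdot 2 \sqrt{5} + 30 = - 92 \sqrt{5} + 30 = 30 - 92 \sqrt{5}$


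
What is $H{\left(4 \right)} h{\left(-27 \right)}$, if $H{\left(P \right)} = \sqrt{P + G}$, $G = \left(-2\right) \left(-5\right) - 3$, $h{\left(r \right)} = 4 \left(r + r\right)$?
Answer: $- 216 \sqrt{11} \approx -716.39$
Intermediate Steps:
$h{\left(r \right)} = 8 r$ ($h{\left(r \right)} = 4 \cdot 2 r = 8 r$)
$G = 7$ ($G = 10 - 3 = 7$)
$H{\left(P \right)} = \sqrt{7 + P}$ ($H{\left(P \right)} = \sqrt{P + 7} = \sqrt{7 + P}$)
$H{\left(4 \right)} h{\left(-27 \right)} = \sqrt{7 + 4} \cdot 8 \left(-27\right) = \sqrt{11} \left(-216\right) = - 216 \sqrt{11}$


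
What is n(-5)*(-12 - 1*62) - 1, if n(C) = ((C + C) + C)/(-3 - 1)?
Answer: -557/2 ≈ -278.50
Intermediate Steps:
n(C) = -3*C/4 (n(C) = (2*C + C)/(-4) = (3*C)*(-¼) = -3*C/4)
n(-5)*(-12 - 1*62) - 1 = (-¾*(-5))*(-12 - 1*62) - 1 = 15*(-12 - 62)/4 - 1 = (15/4)*(-74) - 1 = -555/2 - 1 = -557/2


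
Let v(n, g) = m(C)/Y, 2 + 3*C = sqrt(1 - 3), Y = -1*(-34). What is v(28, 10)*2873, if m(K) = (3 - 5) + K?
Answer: -676/3 + 169*I*sqrt(2)/6 ≈ -225.33 + 39.834*I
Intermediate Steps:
Y = 34
C = -2/3 + I*sqrt(2)/3 (C = -2/3 + sqrt(1 - 3)/3 = -2/3 + sqrt(-2)/3 = -2/3 + (I*sqrt(2))/3 = -2/3 + I*sqrt(2)/3 ≈ -0.66667 + 0.4714*I)
m(K) = -2 + K
v(n, g) = -4/51 + I*sqrt(2)/102 (v(n, g) = (-2 + (-2/3 + I*sqrt(2)/3))/34 = (-8/3 + I*sqrt(2)/3)*(1/34) = -4/51 + I*sqrt(2)/102)
v(28, 10)*2873 = (-4/51 + I*sqrt(2)/102)*2873 = -676/3 + 169*I*sqrt(2)/6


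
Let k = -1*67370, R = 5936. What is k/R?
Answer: -33685/2968 ≈ -11.349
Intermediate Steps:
k = -67370
k/R = -67370/5936 = -67370*1/5936 = -33685/2968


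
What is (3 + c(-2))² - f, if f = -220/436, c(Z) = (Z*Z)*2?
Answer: 13244/109 ≈ 121.50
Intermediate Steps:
c(Z) = 2*Z² (c(Z) = Z²*2 = 2*Z²)
f = -55/109 (f = -220*1/436 = -55/109 ≈ -0.50459)
(3 + c(-2))² - f = (3 + 2*(-2)²)² - 1*(-55/109) = (3 + 2*4)² + 55/109 = (3 + 8)² + 55/109 = 11² + 55/109 = 121 + 55/109 = 13244/109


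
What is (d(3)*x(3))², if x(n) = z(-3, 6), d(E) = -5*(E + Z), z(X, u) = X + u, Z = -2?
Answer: 225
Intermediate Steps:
d(E) = 10 - 5*E (d(E) = -5*(E - 2) = -5*(-2 + E) = 10 - 5*E)
x(n) = 3 (x(n) = -3 + 6 = 3)
(d(3)*x(3))² = ((10 - 5*3)*3)² = ((10 - 15)*3)² = (-5*3)² = (-15)² = 225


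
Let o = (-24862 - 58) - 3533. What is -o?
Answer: 28453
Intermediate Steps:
o = -28453 (o = -24920 - 3533 = -28453)
-o = -1*(-28453) = 28453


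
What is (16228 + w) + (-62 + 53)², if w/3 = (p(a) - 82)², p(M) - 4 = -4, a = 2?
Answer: 36481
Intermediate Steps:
p(M) = 0 (p(M) = 4 - 4 = 0)
w = 20172 (w = 3*(0 - 82)² = 3*(-82)² = 3*6724 = 20172)
(16228 + w) + (-62 + 53)² = (16228 + 20172) + (-62 + 53)² = 36400 + (-9)² = 36400 + 81 = 36481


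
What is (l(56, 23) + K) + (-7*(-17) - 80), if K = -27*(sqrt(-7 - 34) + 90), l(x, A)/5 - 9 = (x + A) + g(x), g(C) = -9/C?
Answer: -109301/56 - 27*I*sqrt(41) ≈ -1951.8 - 172.88*I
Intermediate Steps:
l(x, A) = 45 - 45/x + 5*A + 5*x (l(x, A) = 45 + 5*((x + A) - 9/x) = 45 + 5*((A + x) - 9/x) = 45 + 5*(A + x - 9/x) = 45 + (-45/x + 5*A + 5*x) = 45 - 45/x + 5*A + 5*x)
K = -2430 - 27*I*sqrt(41) (K = -27*(sqrt(-41) + 90) = -27*(I*sqrt(41) + 90) = -27*(90 + I*sqrt(41)) = -2430 - 27*I*sqrt(41) ≈ -2430.0 - 172.88*I)
(l(56, 23) + K) + (-7*(-17) - 80) = (5*(-9 + 56*(9 + 23 + 56))/56 + (-2430 - 27*I*sqrt(41))) + (-7*(-17) - 80) = (5*(1/56)*(-9 + 56*88) + (-2430 - 27*I*sqrt(41))) + (119 - 80) = (5*(1/56)*(-9 + 4928) + (-2430 - 27*I*sqrt(41))) + 39 = (5*(1/56)*4919 + (-2430 - 27*I*sqrt(41))) + 39 = (24595/56 + (-2430 - 27*I*sqrt(41))) + 39 = (-111485/56 - 27*I*sqrt(41)) + 39 = -109301/56 - 27*I*sqrt(41)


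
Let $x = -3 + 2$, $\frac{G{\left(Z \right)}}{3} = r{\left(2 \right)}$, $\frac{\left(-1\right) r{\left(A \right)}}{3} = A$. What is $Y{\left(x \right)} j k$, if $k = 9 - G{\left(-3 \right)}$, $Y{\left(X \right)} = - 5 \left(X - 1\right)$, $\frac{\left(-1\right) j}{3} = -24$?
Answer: $19440$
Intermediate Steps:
$j = 72$ ($j = \left(-3\right) \left(-24\right) = 72$)
$r{\left(A \right)} = - 3 A$
$G{\left(Z \right)} = -18$ ($G{\left(Z \right)} = 3 \left(\left(-3\right) 2\right) = 3 \left(-6\right) = -18$)
$x = -1$
$Y{\left(X \right)} = 5 - 5 X$ ($Y{\left(X \right)} = - 5 \left(-1 + X\right) = 5 - 5 X$)
$k = 27$ ($k = 9 - -18 = 9 + 18 = 27$)
$Y{\left(x \right)} j k = \left(5 - -5\right) 72 \cdot 27 = \left(5 + 5\right) 72 \cdot 27 = 10 \cdot 72 \cdot 27 = 720 \cdot 27 = 19440$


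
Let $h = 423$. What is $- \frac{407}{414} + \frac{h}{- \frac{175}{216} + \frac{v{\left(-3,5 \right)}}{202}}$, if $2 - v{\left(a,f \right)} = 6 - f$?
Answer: $- \frac{3827611321}{7272738} \approx -526.3$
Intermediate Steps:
$v{\left(a,f \right)} = -4 + f$ ($v{\left(a,f \right)} = 2 - \left(6 - f\right) = 2 + \left(-6 + f\right) = -4 + f$)
$- \frac{407}{414} + \frac{h}{- \frac{175}{216} + \frac{v{\left(-3,5 \right)}}{202}} = - \frac{407}{414} + \frac{423}{- \frac{175}{216} + \frac{-4 + 5}{202}} = \left(-407\right) \frac{1}{414} + \frac{423}{\left(-175\right) \frac{1}{216} + 1 \cdot \frac{1}{202}} = - \frac{407}{414} + \frac{423}{- \frac{175}{216} + \frac{1}{202}} = - \frac{407}{414} + \frac{423}{- \frac{17567}{21816}} = - \frac{407}{414} + 423 \left(- \frac{21816}{17567}\right) = - \frac{407}{414} - \frac{9228168}{17567} = - \frac{3827611321}{7272738}$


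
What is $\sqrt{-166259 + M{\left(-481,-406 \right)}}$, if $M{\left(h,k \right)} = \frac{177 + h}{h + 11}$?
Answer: $\frac{i \sqrt{9181617555}}{235} \approx 407.75 i$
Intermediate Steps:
$M{\left(h,k \right)} = \frac{177 + h}{11 + h}$
$\sqrt{-166259 + M{\left(-481,-406 \right)}} = \sqrt{-166259 + \frac{177 - 481}{11 - 481}} = \sqrt{-166259 + \frac{1}{-470} \left(-304\right)} = \sqrt{-166259 - - \frac{152}{235}} = \sqrt{-166259 + \frac{152}{235}} = \sqrt{- \frac{39070713}{235}} = \frac{i \sqrt{9181617555}}{235}$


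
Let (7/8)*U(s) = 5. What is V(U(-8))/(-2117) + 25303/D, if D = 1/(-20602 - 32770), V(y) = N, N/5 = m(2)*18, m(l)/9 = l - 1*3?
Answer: -2858948621962/2117 ≈ -1.3505e+9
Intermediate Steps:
m(l) = -27 + 9*l (m(l) = 9*(l - 1*3) = 9*(l - 3) = 9*(-3 + l) = -27 + 9*l)
U(s) = 40/7 (U(s) = (8/7)*5 = 40/7)
N = -810 (N = 5*((-27 + 9*2)*18) = 5*((-27 + 18)*18) = 5*(-9*18) = 5*(-162) = -810)
V(y) = -810
D = -1/53372 (D = 1/(-53372) = -1/53372 ≈ -1.8736e-5)
V(U(-8))/(-2117) + 25303/D = -810/(-2117) + 25303/(-1/53372) = -810*(-1/2117) + 25303*(-53372) = 810/2117 - 1350471716 = -2858948621962/2117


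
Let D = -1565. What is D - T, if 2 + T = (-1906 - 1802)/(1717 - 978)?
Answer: -1151349/739 ≈ -1558.0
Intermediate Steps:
T = -5186/739 (T = -2 + (-1906 - 1802)/(1717 - 978) = -2 - 3708/739 = -5186/739 ≈ -7.0176)
D - T = -1565 - 1*(-5186/739) = -1565 + 5186/739 = -1151349/739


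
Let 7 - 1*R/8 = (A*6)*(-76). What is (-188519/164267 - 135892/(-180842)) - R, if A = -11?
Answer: 595191000910387/14853186407 ≈ 40072.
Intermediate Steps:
R = -40072 (R = 56 - 8*(-11*6)*(-76) = 56 - (-528)*(-76) = 56 - 8*5016 = 56 - 40128 = -40072)
(-188519/164267 - 135892/(-180842)) - R = (-188519/164267 - 135892/(-180842)) - 1*(-40072) = (-188519*1/164267 - 135892*(-1/180842)) + 40072 = (-188519/164267 + 67946/90421) + 40072 = -5884790917/14853186407 + 40072 = 595191000910387/14853186407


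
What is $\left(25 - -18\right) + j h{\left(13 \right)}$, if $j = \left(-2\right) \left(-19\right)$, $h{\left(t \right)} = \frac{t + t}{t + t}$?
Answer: $81$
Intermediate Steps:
$h{\left(t \right)} = 1$ ($h{\left(t \right)} = \frac{2 t}{2 t} = 2 t \frac{1}{2 t} = 1$)
$j = 38$
$\left(25 - -18\right) + j h{\left(13 \right)} = \left(25 - -18\right) + 38 \cdot 1 = \left(25 + 18\right) + 38 = 43 + 38 = 81$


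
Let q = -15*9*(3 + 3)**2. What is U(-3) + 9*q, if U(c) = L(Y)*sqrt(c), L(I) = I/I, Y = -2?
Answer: -43740 + I*sqrt(3) ≈ -43740.0 + 1.732*I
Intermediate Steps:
L(I) = 1
U(c) = sqrt(c) (U(c) = 1*sqrt(c) = sqrt(c))
q = -4860 (q = -15*(6*3)**2 = -15*18**2 = -15*324 = -4860)
U(-3) + 9*q = sqrt(-3) + 9*(-4860) = I*sqrt(3) - 43740 = -43740 + I*sqrt(3)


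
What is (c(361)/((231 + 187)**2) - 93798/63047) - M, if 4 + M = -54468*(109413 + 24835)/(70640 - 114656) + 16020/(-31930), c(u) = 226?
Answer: -2679082241601390514289/16127061726663734 ≈ -1.6612e+5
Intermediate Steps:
M = 486401791216/2927981 (M = -4 + (-54468*(109413 + 24835)/(70640 - 114656) + 16020/(-31930)) = -4 + (-54468/((-44016/134248)) + 16020*(-1/31930)) = -4 + (-54468/((-44016*1/134248)) - 1602/3193) = -4 + (-54468/(-5502/16781) - 1602/3193) = -4 + (-54468*(-16781/5502) - 1602/3193) = -4 + (152337918/917 - 1602/3193) = -4 + 486413503140/2927981 = 486401791216/2927981 ≈ 1.6612e+5)
(c(361)/((231 + 187)**2) - 93798/63047) - M = (226/((231 + 187)**2) - 93798/63047) - 1*486401791216/2927981 = (226/(418**2) - 93798*1/63047) - 486401791216/2927981 = (226/174724 - 93798/63047) - 486401791216/2927981 = (226*(1/174724) - 93798/63047) - 486401791216/2927981 = (113/87362 - 93798/63047) - 486401791216/2927981 = -8187256565/5507912014 - 486401791216/2927981 = -2679082241601390514289/16127061726663734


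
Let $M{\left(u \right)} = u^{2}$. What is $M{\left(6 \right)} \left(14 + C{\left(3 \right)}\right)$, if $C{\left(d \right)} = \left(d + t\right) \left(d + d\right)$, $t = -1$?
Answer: $936$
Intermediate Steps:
$C{\left(d \right)} = 2 d \left(-1 + d\right)$ ($C{\left(d \right)} = \left(d - 1\right) \left(d + d\right) = \left(-1 + d\right) 2 d = 2 d \left(-1 + d\right)$)
$M{\left(6 \right)} \left(14 + C{\left(3 \right)}\right) = 6^{2} \left(14 + 2 \cdot 3 \left(-1 + 3\right)\right) = 36 \left(14 + 2 \cdot 3 \cdot 2\right) = 36 \left(14 + 12\right) = 36 \cdot 26 = 936$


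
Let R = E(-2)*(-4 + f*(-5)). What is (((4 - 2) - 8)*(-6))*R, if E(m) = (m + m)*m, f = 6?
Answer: -9792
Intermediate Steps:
E(m) = 2*m**2 (E(m) = (2*m)*m = 2*m**2)
R = -272 (R = (2*(-2)**2)*(-4 + 6*(-5)) = (2*4)*(-4 - 30) = 8*(-34) = -272)
(((4 - 2) - 8)*(-6))*R = (((4 - 2) - 8)*(-6))*(-272) = ((2 - 8)*(-6))*(-272) = -6*(-6)*(-272) = 36*(-272) = -9792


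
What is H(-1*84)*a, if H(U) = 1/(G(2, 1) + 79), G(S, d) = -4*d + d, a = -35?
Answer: -35/76 ≈ -0.46053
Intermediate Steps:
G(S, d) = -3*d
H(U) = 1/76 (H(U) = 1/(-3*1 + 79) = 1/(-3 + 79) = 1/76)
H(-1*84)*a = (1/76)*(-35) = -35/76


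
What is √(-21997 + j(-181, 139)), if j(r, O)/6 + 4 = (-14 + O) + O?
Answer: I*√20437 ≈ 142.96*I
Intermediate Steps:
j(r, O) = -108 + 12*O (j(r, O) = -24 + 6*((-14 + O) + O) = -24 + 6*(-14 + 2*O) = -24 + (-84 + 12*O) = -108 + 12*O)
√(-21997 + j(-181, 139)) = √(-21997 + (-108 + 12*139)) = √(-21997 + (-108 + 1668)) = √(-21997 + 1560) = √(-20437) = I*√20437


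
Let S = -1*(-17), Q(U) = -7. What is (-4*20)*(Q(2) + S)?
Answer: -800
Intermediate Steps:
S = 17
(-4*20)*(Q(2) + S) = (-4*20)*(-7 + 17) = -80*10 = -800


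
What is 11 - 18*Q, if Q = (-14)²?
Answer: -3517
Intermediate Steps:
Q = 196
11 - 18*Q = 11 - 18*196 = 11 - 3528 = -3517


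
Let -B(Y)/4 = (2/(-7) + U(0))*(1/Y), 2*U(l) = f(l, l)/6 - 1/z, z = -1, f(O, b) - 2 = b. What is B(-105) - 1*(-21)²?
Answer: -972373/2205 ≈ -440.99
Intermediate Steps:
f(O, b) = 2 + b
U(l) = ⅔ + l/12 (U(l) = ((2 + l)/6 - 1/(-1))/2 = ((2 + l)*(⅙) - 1*(-1))/2 = ((⅓ + l/6) + 1)/2 = (4/3 + l/6)/2 = ⅔ + l/12)
B(Y) = -32/(21*Y) (B(Y) = -4*(2/(-7) + (⅔ + (1/12)*0))*1/Y = -4*(2*(-⅐) + (⅔ + 0))/Y = -4*(-2/7 + ⅔)/Y = -32/(21*Y))
B(-105) - 1*(-21)² = -32/21/(-105) - 1*(-21)² = -32/21*(-1/105) - 1*441 = 32/2205 - 441 = -972373/2205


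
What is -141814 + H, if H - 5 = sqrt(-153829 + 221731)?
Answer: -141809 + sqrt(67902) ≈ -1.4155e+5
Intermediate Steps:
H = 5 + sqrt(67902) (H = 5 + sqrt(-153829 + 221731) = 5 + sqrt(67902) ≈ 265.58)
-141814 + H = -141814 + (5 + sqrt(67902)) = -141809 + sqrt(67902)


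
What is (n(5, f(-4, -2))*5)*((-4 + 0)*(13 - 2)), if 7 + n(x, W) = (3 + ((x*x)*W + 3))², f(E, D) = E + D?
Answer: -4560380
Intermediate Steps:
f(E, D) = D + E
n(x, W) = -7 + (6 + W*x²)² (n(x, W) = -7 + (3 + ((x*x)*W + 3))² = -7 + (3 + (x²*W + 3))² = -7 + (3 + (W*x² + 3))² = -7 + (3 + (3 + W*x²))² = -7 + (6 + W*x²)²)
(n(5, f(-4, -2))*5)*((-4 + 0)*(13 - 2)) = ((-7 + (6 + (-2 - 4)*5²)²)*5)*((-4 + 0)*(13 - 2)) = ((-7 + (6 - 6*25)²)*5)*(-4*11) = ((-7 + (6 - 150)²)*5)*(-44) = ((-7 + (-144)²)*5)*(-44) = ((-7 + 20736)*5)*(-44) = (20729*5)*(-44) = 103645*(-44) = -4560380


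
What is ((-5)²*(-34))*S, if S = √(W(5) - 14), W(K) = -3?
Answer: -850*I*√17 ≈ -3504.6*I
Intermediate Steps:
S = I*√17 (S = √(-3 - 14) = √(-17) = I*√17 ≈ 4.1231*I)
((-5)²*(-34))*S = ((-5)²*(-34))*(I*√17) = (25*(-34))*(I*√17) = -850*I*√17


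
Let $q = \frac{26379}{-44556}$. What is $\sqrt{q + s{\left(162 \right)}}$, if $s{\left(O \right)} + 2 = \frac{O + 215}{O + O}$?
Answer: $\frac{i \sqrt{1595156782}}{33417} \approx 1.1952 i$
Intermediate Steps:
$s{\left(O \right)} = -2 + \frac{215 + O}{2 O}$ ($s{\left(O \right)} = -2 + \frac{O + 215}{O + O} = -2 + \frac{215 + O}{2 O}$)
$q = - \frac{8793}{14852}$ ($q = 26379 \left(- \frac{1}{44556}\right) = - \frac{8793}{14852} \approx -0.59204$)
$\sqrt{q + s{\left(162 \right)}} = \sqrt{- \frac{8793}{14852} + \frac{215 - 486}{2 \cdot 162}} = \sqrt{- \frac{8793}{14852} + \frac{1}{2} \cdot \frac{1}{162} \left(215 - 486\right)} = \sqrt{- \frac{8793}{14852} + \frac{1}{2} \cdot \frac{1}{162} \left(-271\right)} = \sqrt{- \frac{8793}{14852} - \frac{271}{324}} = \sqrt{- \frac{429614}{300753}} = \frac{i \sqrt{1595156782}}{33417}$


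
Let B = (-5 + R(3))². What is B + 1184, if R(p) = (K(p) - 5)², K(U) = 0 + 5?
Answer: 1209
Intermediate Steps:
K(U) = 5
R(p) = 0 (R(p) = (5 - 5)² = 0² = 0)
B = 25 (B = (-5 + 0)² = (-5)² = 25)
B + 1184 = 25 + 1184 = 1209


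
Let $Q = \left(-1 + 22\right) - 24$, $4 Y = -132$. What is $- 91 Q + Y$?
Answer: $240$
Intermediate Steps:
$Y = -33$ ($Y = \frac{1}{4} \left(-132\right) = -33$)
$Q = -3$ ($Q = 21 - 24 = -3$)
$- 91 Q + Y = \left(-91\right) \left(-3\right) - 33 = 273 - 33 = 240$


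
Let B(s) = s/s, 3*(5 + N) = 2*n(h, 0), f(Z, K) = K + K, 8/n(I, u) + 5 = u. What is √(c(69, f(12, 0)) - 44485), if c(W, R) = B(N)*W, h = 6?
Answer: 8*I*√694 ≈ 210.75*I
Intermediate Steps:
n(I, u) = 8/(-5 + u)
f(Z, K) = 2*K
N = -91/15 (N = -5 + (2*(8/(-5 + 0)))/3 = -5 + (2*(8/(-5)))/3 = -5 + (2*(8*(-⅕)))/3 = -5 + (2*(-8/5))/3 = -5 + (⅓)*(-16/5) = -5 - 16/15 = -91/15 ≈ -6.0667)
B(s) = 1
c(W, R) = W (c(W, R) = 1*W = W)
√(c(69, f(12, 0)) - 44485) = √(69 - 44485) = √(-44416) = 8*I*√694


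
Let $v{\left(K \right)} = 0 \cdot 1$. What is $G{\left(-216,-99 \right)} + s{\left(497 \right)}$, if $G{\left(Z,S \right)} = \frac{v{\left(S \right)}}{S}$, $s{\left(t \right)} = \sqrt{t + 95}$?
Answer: $4 \sqrt{37} \approx 24.331$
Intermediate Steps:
$v{\left(K \right)} = 0$
$s{\left(t \right)} = \sqrt{95 + t}$
$G{\left(Z,S \right)} = 0$ ($G{\left(Z,S \right)} = \frac{0}{S} = 0$)
$G{\left(-216,-99 \right)} + s{\left(497 \right)} = 0 + \sqrt{95 + 497} = 0 + \sqrt{592} = 0 + 4 \sqrt{37} = 4 \sqrt{37}$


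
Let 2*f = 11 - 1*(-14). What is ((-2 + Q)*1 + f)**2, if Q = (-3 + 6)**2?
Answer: 1521/4 ≈ 380.25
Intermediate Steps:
f = 25/2 (f = (11 - 1*(-14))/2 = (11 + 14)/2 = (1/2)*25 = 25/2 ≈ 12.500)
Q = 9 (Q = 3**2 = 9)
((-2 + Q)*1 + f)**2 = ((-2 + 9)*1 + 25/2)**2 = (7*1 + 25/2)**2 = (7 + 25/2)**2 = (39/2)**2 = 1521/4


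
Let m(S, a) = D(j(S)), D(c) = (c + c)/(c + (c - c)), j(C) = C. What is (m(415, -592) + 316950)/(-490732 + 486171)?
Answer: -316952/4561 ≈ -69.492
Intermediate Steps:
D(c) = 2 (D(c) = (2*c)/(c + 0) = (2*c)/c = 2)
m(S, a) = 2
(m(415, -592) + 316950)/(-490732 + 486171) = (2 + 316950)/(-490732 + 486171) = 316952/(-4561) = 316952*(-1/4561) = -316952/4561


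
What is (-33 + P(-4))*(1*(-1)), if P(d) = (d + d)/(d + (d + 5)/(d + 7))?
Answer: 339/11 ≈ 30.818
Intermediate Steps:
P(d) = 2*d/(d + (5 + d)/(7 + d)) (P(d) = (2*d)/(d + (5 + d)/(7 + d)) = 2*d/(d + (5 + d)/(7 + d)))
(-33 + P(-4))*(1*(-1)) = (-33 + 2*(-4)*(7 - 4)/(5 + (-4)² + 8*(-4)))*(1*(-1)) = (-33 + 2*(-4)*3/(5 + 16 - 32))*(-1) = (-33 + 2*(-4)*3/(-11))*(-1) = (-33 + 2*(-4)*(-1/11)*3)*(-1) = (-33 + 24/11)*(-1) = -339/11*(-1) = 339/11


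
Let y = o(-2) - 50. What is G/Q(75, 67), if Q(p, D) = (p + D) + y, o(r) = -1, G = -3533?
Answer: -3533/91 ≈ -38.824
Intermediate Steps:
y = -51 (y = -1 - 50 = -51)
Q(p, D) = -51 + D + p (Q(p, D) = (p + D) - 51 = (D + p) - 51 = -51 + D + p)
G/Q(75, 67) = -3533/(-51 + 67 + 75) = -3533/91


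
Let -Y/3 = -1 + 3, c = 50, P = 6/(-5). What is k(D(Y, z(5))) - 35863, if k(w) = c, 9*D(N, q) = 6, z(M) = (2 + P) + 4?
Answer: -35813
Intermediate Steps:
P = -6/5 (P = 6*(-⅕) = -6/5 ≈ -1.2000)
z(M) = 24/5 (z(M) = (2 - 6/5) + 4 = ⅘ + 4 = 24/5)
Y = -6 (Y = -3*(-1 + 3) = -3*2 = -6)
D(N, q) = ⅔ (D(N, q) = (⅑)*6 = ⅔)
k(w) = 50
k(D(Y, z(5))) - 35863 = 50 - 35863 = -35813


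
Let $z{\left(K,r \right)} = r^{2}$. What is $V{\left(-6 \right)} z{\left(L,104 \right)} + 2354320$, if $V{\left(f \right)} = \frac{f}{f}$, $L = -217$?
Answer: $2365136$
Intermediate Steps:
$V{\left(f \right)} = 1$
$V{\left(-6 \right)} z{\left(L,104 \right)} + 2354320 = 1 \cdot 104^{2} + 2354320 = 1 \cdot 10816 + 2354320 = 10816 + 2354320 = 2365136$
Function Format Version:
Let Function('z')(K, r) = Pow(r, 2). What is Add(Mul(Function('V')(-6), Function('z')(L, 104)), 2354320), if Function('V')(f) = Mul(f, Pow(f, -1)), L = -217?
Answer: 2365136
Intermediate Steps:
Function('V')(f) = 1
Add(Mul(Function('V')(-6), Function('z')(L, 104)), 2354320) = Add(Mul(1, Pow(104, 2)), 2354320) = Add(Mul(1, 10816), 2354320) = Add(10816, 2354320) = 2365136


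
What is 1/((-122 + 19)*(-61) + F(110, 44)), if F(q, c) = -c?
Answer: 1/6239 ≈ 0.00016028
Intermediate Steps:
1/((-122 + 19)*(-61) + F(110, 44)) = 1/((-122 + 19)*(-61) - 1*44) = 1/(-103*(-61) - 44) = 1/(6283 - 44) = 1/6239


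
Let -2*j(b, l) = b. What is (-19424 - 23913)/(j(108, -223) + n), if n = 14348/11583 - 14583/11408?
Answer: 5726501949168/7140731561 ≈ 801.95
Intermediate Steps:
j(b, l) = -b/2
n = -5232905/132138864 (n = 14348*(1/11583) - 14583*1/11408 = 14348/11583 - 14583/11408 = -5232905/132138864 ≈ -0.039602)
(-19424 - 23913)/(j(108, -223) + n) = (-19424 - 23913)/(-1/2*108 - 5232905/132138864) = -43337/(-54 - 5232905/132138864) = -43337/(-7140731561/132138864) = -43337*(-132138864/7140731561) = 5726501949168/7140731561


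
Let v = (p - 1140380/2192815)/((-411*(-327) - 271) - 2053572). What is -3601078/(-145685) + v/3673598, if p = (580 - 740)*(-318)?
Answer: 2784018099763657328834193/112630072712245169423435 ≈ 24.718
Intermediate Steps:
p = 50880 (p = -160*(-318) = 50880)
v = -11156928682/420898998049 (v = (50880 - 1140380/2192815)/((-411*(-327) - 271) - 2053572) = (50880 - 1140380*1/2192815)/((134397 - 271) - 2053572) = (50880 - 228076/438563)/(134126 - 2053572) = (22313857364/438563)/(-1919446) = (22313857364/438563)*(-1/1919446) = -11156928682/420898998049 ≈ -0.026507)
-3601078/(-145685) + v/3673598 = -3601078/(-145685) - 11156928682/420898998049/3673598 = -3601078*(-1/145685) - 11156928682/420898998049*1/3673598 = 3601078/145685 - 5578464341/773106858717405151 = 2784018099763657328834193/112630072712245169423435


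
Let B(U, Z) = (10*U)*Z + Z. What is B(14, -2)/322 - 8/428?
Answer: -15409/17227 ≈ -0.89447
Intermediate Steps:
B(U, Z) = Z + 10*U*Z (B(U, Z) = 10*U*Z + Z = Z + 10*U*Z)
B(14, -2)/322 - 8/428 = -2*(1 + 10*14)/322 - 8/428 = -2*(1 + 140)*(1/322) - 8*1/428 = -2*141*(1/322) - 2/107 = -282*1/322 - 2/107 = -141/161 - 2/107 = -15409/17227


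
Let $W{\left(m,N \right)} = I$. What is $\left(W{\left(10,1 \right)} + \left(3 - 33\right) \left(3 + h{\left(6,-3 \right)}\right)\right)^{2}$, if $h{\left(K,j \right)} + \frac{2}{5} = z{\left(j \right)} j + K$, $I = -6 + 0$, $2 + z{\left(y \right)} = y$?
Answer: $509796$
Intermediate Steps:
$z{\left(y \right)} = -2 + y$
$I = -6$
$W{\left(m,N \right)} = -6$
$h{\left(K,j \right)} = - \frac{2}{5} + K + j \left(-2 + j\right)$ ($h{\left(K,j \right)} = - \frac{2}{5} + \left(\left(-2 + j\right) j + K\right) = - \frac{2}{5} + \left(j \left(-2 + j\right) + K\right) = - \frac{2}{5} + \left(K + j \left(-2 + j\right)\right) = - \frac{2}{5} + K + j \left(-2 + j\right)$)
$\left(W{\left(10,1 \right)} + \left(3 - 33\right) \left(3 + h{\left(6,-3 \right)}\right)\right)^{2} = \left(-6 + \left(3 - 33\right) \left(3 - \left(- \frac{28}{5} + 3 \left(-2 - 3\right)\right)\right)\right)^{2} = \left(-6 - 30 \left(3 - - \frac{103}{5}\right)\right)^{2} = \left(-6 - 30 \left(3 + \left(- \frac{2}{5} + 6 + 15\right)\right)\right)^{2} = \left(-6 - 30 \left(3 + \frac{103}{5}\right)\right)^{2} = \left(-6 - 708\right)^{2} = \left(-714\right)^{2} = 509796$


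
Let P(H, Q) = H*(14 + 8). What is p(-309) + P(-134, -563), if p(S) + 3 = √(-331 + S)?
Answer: -2951 + 8*I*√10 ≈ -2951.0 + 25.298*I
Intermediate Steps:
P(H, Q) = 22*H (P(H, Q) = H*22 = 22*H)
p(S) = -3 + √(-331 + S)
p(-309) + P(-134, -563) = (-3 + √(-331 - 309)) + 22*(-134) = (-3 + √(-640)) - 2948 = (-3 + 8*I*√10) - 2948 = -2951 + 8*I*√10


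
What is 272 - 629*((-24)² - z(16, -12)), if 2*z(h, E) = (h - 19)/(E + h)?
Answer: -2898143/8 ≈ -3.6227e+5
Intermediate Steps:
z(h, E) = (-19 + h)/(2*(E + h)) (z(h, E) = ((h - 19)/(E + h))/2 = ((-19 + h)/(E + h))/2 = (-19 + h)/(2*(E + h)))
272 - 629*((-24)² - z(16, -12)) = 272 - 629*((-24)² - (-19 + 16)/(2*(-12 + 16))) = 272 - 629*(576 - (-3)/(2*4)) = 272 - 629*(576 - 1*(-3/8)) = 272 - 629*(576 + 3/8) = 272 - 629*4611/8 = 272 - 2900319/8 = -2898143/8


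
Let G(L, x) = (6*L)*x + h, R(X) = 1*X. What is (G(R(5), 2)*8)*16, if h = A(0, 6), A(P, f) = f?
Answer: 8448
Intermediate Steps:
h = 6
R(X) = X
G(L, x) = 6 + 6*L*x (G(L, x) = (6*L)*x + 6 = 6*L*x + 6 = 6 + 6*L*x)
(G(R(5), 2)*8)*16 = ((6 + 6*5*2)*8)*16 = ((6 + 60)*8)*16 = (66*8)*16 = 528*16 = 8448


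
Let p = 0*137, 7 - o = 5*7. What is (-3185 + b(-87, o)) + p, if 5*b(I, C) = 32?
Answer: -15893/5 ≈ -3178.6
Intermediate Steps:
o = -28 (o = 7 - 5*7 = 7 - 1*35 = 7 - 35 = -28)
p = 0
b(I, C) = 32/5 (b(I, C) = (⅕)*32 = 32/5)
(-3185 + b(-87, o)) + p = (-3185 + 32/5) + 0 = -15893/5 + 0 = -15893/5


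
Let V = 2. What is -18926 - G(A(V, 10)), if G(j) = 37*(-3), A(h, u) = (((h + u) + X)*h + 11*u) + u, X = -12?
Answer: -18815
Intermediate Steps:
A(h, u) = 12*u + h*(-12 + h + u) (A(h, u) = (((h + u) - 12)*h + 11*u) + u = ((-12 + h + u)*h + 11*u) + u = (h*(-12 + h + u) + 11*u) + u = (11*u + h*(-12 + h + u)) + u = 12*u + h*(-12 + h + u))
G(j) = -111
-18926 - G(A(V, 10)) = -18926 - 1*(-111) = -18926 + 111 = -18815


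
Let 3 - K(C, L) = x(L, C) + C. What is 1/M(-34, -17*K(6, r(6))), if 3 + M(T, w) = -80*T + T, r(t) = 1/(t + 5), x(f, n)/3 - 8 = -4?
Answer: 1/2683 ≈ 0.00037272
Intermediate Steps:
x(f, n) = 12 (x(f, n) = 24 + 3*(-4) = 24 - 12 = 12)
r(t) = 1/(5 + t)
K(C, L) = -9 - C (K(C, L) = 3 - (12 + C) = 3 + (-12 - C) = -9 - C)
M(T, w) = -3 - 79*T (M(T, w) = -3 + (-80*T + T) = -3 - 79*T)
1/M(-34, -17*K(6, r(6))) = 1/(-3 - 79*(-34)) = 1/(-3 + 2686) = 1/2683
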